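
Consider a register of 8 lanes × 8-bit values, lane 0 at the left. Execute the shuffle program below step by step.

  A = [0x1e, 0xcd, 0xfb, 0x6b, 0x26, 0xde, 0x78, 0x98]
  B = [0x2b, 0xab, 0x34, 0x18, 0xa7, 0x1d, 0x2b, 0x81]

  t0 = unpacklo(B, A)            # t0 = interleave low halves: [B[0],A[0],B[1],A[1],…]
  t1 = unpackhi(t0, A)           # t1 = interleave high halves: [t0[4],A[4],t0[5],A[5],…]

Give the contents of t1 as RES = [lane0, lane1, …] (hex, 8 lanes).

RES = [0x34, 0x26, 0xfb, 0xde, 0x18, 0x78, 0x6b, 0x98]

  t0: 2b 1e ab cd 34 fb 18 6b
  t1: 34 26 fb de 18 78 6b 98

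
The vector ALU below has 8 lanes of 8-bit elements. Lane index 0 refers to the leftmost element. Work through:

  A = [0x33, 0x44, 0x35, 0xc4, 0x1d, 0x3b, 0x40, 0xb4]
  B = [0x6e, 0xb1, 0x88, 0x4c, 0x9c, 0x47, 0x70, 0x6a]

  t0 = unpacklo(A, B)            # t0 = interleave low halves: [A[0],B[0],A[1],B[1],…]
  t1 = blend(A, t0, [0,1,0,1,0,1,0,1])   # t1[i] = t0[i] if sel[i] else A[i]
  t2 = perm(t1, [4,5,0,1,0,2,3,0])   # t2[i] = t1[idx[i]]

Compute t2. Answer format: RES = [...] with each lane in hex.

RES = [ 0x1d  0x88  0x33  0x6e  0x33  0x35  0xb1  0x33 ]

t0 = [0x33, 0x6e, 0x44, 0xb1, 0x35, 0x88, 0xc4, 0x4c]
t1 = [0x33, 0x6e, 0x35, 0xb1, 0x1d, 0x88, 0x40, 0x4c]
t2 = [0x1d, 0x88, 0x33, 0x6e, 0x33, 0x35, 0xb1, 0x33]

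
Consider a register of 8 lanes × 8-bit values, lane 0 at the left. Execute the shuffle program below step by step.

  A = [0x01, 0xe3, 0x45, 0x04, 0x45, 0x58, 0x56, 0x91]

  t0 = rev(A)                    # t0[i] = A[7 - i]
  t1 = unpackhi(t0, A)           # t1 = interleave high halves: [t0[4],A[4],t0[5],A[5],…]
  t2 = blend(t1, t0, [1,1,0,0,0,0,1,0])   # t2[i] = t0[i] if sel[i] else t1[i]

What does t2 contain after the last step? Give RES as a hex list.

RES = [0x91, 0x56, 0x45, 0x58, 0xe3, 0x56, 0xe3, 0x91]

  t0: 91 56 58 45 04 45 e3 01
  t1: 04 45 45 58 e3 56 01 91
  t2: 91 56 45 58 e3 56 e3 91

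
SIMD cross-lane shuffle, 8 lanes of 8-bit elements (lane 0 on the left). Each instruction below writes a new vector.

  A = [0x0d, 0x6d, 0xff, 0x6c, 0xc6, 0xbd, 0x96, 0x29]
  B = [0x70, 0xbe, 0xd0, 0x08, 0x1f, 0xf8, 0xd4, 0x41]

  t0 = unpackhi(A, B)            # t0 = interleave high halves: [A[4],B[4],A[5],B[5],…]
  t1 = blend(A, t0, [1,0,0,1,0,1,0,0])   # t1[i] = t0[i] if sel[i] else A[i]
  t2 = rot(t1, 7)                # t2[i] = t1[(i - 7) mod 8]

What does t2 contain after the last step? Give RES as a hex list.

  t0: c6 1f bd f8 96 d4 29 41
  t1: c6 6d ff f8 c6 d4 96 29
  t2: 6d ff f8 c6 d4 96 29 c6

RES = [0x6d, 0xff, 0xf8, 0xc6, 0xd4, 0x96, 0x29, 0xc6]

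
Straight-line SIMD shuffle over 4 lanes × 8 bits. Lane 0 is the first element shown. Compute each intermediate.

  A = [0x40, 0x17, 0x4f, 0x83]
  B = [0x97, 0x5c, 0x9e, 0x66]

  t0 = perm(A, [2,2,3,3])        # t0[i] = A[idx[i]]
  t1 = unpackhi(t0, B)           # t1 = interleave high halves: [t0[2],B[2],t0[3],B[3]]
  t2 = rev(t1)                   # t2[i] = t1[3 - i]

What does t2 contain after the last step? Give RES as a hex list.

  t0: 4f 4f 83 83
  t1: 83 9e 83 66
  t2: 66 83 9e 83

RES = [0x66, 0x83, 0x9e, 0x83]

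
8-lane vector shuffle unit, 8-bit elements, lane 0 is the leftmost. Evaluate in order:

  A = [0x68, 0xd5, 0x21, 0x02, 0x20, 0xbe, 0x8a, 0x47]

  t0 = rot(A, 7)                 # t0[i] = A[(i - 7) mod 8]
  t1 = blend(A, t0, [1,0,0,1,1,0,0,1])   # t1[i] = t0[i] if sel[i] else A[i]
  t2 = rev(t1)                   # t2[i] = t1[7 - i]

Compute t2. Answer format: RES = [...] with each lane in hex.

  t0: d5 21 02 20 be 8a 47 68
  t1: d5 d5 21 20 be be 8a 68
  t2: 68 8a be be 20 21 d5 d5

RES = [0x68, 0x8a, 0xbe, 0xbe, 0x20, 0x21, 0xd5, 0xd5]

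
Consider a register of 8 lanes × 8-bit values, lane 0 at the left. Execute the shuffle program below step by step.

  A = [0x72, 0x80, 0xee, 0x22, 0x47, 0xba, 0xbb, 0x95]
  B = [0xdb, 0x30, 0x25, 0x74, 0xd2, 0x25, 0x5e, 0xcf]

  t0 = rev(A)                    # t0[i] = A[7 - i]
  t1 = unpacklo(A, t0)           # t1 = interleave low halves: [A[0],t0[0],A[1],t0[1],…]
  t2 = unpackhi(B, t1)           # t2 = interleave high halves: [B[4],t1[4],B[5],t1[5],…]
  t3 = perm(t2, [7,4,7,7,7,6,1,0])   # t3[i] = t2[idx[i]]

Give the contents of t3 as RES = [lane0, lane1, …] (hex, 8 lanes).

→ t0 |95|bb|ba|47|22|ee|80|72|
→ t1 |72|95|80|bb|ee|ba|22|47|
→ t2 |d2|ee|25|ba|5e|22|cf|47|
→ t3 |47|5e|47|47|47|cf|ee|d2|

RES = [0x47, 0x5e, 0x47, 0x47, 0x47, 0xcf, 0xee, 0xd2]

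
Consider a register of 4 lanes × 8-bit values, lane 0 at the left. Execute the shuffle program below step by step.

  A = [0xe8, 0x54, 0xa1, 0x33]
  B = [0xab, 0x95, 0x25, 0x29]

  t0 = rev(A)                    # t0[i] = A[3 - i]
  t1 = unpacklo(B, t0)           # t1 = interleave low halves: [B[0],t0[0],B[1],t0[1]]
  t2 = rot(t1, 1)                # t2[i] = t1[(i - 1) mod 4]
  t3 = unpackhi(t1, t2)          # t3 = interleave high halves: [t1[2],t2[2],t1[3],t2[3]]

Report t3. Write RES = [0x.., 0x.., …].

RES = [0x95, 0x33, 0xa1, 0x95]

→ t0 |33|a1|54|e8|
→ t1 |ab|33|95|a1|
→ t2 |a1|ab|33|95|
→ t3 |95|33|a1|95|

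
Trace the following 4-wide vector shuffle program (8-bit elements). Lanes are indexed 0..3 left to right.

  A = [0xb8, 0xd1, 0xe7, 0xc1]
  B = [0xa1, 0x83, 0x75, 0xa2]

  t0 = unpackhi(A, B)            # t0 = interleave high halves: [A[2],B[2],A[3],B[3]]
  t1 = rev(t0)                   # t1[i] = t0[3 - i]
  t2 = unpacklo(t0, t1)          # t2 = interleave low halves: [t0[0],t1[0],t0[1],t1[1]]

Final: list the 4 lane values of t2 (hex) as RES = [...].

RES = [0xe7, 0xa2, 0x75, 0xc1]

→ t0 |e7|75|c1|a2|
→ t1 |a2|c1|75|e7|
→ t2 |e7|a2|75|c1|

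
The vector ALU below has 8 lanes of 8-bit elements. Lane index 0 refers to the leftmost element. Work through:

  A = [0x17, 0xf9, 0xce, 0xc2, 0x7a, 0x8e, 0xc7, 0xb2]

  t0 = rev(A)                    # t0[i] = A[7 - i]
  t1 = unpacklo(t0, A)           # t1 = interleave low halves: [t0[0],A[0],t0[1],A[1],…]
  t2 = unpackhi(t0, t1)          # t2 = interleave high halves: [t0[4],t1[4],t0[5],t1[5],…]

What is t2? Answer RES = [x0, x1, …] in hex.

t0 = [0xb2, 0xc7, 0x8e, 0x7a, 0xc2, 0xce, 0xf9, 0x17]
t1 = [0xb2, 0x17, 0xc7, 0xf9, 0x8e, 0xce, 0x7a, 0xc2]
t2 = [0xc2, 0x8e, 0xce, 0xce, 0xf9, 0x7a, 0x17, 0xc2]

RES = [0xc2, 0x8e, 0xce, 0xce, 0xf9, 0x7a, 0x17, 0xc2]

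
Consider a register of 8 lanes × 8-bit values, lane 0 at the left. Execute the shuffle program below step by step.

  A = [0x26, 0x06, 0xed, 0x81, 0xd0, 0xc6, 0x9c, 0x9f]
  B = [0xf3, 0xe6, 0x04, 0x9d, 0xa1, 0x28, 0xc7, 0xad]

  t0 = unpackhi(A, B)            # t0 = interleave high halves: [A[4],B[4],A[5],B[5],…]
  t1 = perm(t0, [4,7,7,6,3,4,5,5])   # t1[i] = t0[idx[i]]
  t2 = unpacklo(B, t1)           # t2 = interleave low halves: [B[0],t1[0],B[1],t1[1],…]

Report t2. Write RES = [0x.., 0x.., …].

RES = [ 0xf3  0x9c  0xe6  0xad  0x04  0xad  0x9d  0x9f ]

  t0: d0 a1 c6 28 9c c7 9f ad
  t1: 9c ad ad 9f 28 9c c7 c7
  t2: f3 9c e6 ad 04 ad 9d 9f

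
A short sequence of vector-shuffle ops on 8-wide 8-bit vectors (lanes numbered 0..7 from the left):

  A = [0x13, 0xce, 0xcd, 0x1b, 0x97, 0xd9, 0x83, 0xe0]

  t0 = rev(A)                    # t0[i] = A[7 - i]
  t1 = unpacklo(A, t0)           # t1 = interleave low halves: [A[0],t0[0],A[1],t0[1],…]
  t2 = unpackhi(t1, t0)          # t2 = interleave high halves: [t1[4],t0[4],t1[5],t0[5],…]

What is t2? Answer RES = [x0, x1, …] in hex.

RES = [ 0xcd  0x1b  0xd9  0xcd  0x1b  0xce  0x97  0x13 ]

t0 = [0xe0, 0x83, 0xd9, 0x97, 0x1b, 0xcd, 0xce, 0x13]
t1 = [0x13, 0xe0, 0xce, 0x83, 0xcd, 0xd9, 0x1b, 0x97]
t2 = [0xcd, 0x1b, 0xd9, 0xcd, 0x1b, 0xce, 0x97, 0x13]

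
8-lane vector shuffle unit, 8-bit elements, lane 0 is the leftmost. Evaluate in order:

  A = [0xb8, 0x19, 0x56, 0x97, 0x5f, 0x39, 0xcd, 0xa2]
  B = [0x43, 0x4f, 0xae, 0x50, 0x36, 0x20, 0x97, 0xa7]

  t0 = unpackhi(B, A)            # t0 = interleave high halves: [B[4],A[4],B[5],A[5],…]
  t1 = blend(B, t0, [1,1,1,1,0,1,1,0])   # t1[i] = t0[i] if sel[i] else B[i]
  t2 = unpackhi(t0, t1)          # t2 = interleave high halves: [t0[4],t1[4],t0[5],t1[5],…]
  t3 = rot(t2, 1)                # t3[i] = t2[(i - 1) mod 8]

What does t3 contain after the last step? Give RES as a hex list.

  t0: 36 5f 20 39 97 cd a7 a2
  t1: 36 5f 20 39 36 cd a7 a7
  t2: 97 36 cd cd a7 a7 a2 a7
  t3: a7 97 36 cd cd a7 a7 a2

RES = [ 0xa7  0x97  0x36  0xcd  0xcd  0xa7  0xa7  0xa2 ]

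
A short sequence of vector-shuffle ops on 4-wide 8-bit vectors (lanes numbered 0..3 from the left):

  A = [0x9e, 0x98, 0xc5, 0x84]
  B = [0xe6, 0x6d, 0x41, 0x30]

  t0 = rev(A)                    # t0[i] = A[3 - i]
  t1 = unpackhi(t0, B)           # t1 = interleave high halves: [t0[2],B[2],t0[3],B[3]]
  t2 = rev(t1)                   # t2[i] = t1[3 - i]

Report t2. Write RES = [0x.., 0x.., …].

  t0: 84 c5 98 9e
  t1: 98 41 9e 30
  t2: 30 9e 41 98

RES = [ 0x30  0x9e  0x41  0x98 ]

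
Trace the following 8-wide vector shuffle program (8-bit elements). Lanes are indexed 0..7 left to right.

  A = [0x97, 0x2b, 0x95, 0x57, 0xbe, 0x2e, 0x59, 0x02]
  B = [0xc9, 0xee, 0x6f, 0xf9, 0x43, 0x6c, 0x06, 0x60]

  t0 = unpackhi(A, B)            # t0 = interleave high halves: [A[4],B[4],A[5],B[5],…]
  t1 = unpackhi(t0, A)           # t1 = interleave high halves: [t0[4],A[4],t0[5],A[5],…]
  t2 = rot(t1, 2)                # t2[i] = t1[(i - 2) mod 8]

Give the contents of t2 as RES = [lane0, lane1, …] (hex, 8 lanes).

RES = [ 0x60  0x02  0x59  0xbe  0x06  0x2e  0x02  0x59 ]

  t0: be 43 2e 6c 59 06 02 60
  t1: 59 be 06 2e 02 59 60 02
  t2: 60 02 59 be 06 2e 02 59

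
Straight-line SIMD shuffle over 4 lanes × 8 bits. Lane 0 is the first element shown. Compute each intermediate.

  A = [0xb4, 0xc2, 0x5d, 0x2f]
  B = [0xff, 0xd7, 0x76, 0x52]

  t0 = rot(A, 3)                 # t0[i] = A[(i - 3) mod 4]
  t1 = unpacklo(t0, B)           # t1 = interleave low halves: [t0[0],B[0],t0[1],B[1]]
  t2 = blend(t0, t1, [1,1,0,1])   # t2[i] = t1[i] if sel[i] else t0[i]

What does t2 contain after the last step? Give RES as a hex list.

  t0: c2 5d 2f b4
  t1: c2 ff 5d d7
  t2: c2 ff 2f d7

RES = [0xc2, 0xff, 0x2f, 0xd7]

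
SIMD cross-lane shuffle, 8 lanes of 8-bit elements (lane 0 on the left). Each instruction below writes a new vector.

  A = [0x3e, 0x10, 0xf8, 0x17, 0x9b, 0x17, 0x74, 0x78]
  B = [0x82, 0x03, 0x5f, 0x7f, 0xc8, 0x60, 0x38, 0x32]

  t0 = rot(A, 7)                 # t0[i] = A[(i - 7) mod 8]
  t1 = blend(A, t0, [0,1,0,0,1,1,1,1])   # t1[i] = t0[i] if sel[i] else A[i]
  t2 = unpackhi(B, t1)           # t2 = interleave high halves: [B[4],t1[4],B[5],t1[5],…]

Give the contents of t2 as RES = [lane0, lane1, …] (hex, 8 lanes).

RES = [0xc8, 0x17, 0x60, 0x74, 0x38, 0x78, 0x32, 0x3e]

t0 = [0x10, 0xf8, 0x17, 0x9b, 0x17, 0x74, 0x78, 0x3e]
t1 = [0x3e, 0xf8, 0xf8, 0x17, 0x17, 0x74, 0x78, 0x3e]
t2 = [0xc8, 0x17, 0x60, 0x74, 0x38, 0x78, 0x32, 0x3e]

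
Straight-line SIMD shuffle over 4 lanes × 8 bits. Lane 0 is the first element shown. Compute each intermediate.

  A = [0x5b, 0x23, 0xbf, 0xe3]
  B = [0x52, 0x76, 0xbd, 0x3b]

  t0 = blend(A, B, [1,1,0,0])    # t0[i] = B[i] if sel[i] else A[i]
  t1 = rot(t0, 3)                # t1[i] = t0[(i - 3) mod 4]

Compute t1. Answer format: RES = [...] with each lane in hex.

RES = [0x76, 0xbf, 0xe3, 0x52]

  t0: 52 76 bf e3
  t1: 76 bf e3 52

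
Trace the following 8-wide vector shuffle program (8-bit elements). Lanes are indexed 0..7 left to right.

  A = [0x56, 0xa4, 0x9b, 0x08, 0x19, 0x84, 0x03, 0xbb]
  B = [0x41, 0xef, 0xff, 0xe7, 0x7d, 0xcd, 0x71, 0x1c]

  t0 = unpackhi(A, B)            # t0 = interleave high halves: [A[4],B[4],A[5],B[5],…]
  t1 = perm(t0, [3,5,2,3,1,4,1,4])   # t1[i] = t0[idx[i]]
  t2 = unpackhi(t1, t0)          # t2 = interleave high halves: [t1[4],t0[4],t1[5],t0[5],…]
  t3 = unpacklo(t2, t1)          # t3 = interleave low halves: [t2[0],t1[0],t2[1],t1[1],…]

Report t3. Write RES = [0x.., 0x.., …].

RES = [ 0x7d  0xcd  0x03  0x71  0x03  0x84  0x71  0xcd ]

  t0: 19 7d 84 cd 03 71 bb 1c
  t1: cd 71 84 cd 7d 03 7d 03
  t2: 7d 03 03 71 7d bb 03 1c
  t3: 7d cd 03 71 03 84 71 cd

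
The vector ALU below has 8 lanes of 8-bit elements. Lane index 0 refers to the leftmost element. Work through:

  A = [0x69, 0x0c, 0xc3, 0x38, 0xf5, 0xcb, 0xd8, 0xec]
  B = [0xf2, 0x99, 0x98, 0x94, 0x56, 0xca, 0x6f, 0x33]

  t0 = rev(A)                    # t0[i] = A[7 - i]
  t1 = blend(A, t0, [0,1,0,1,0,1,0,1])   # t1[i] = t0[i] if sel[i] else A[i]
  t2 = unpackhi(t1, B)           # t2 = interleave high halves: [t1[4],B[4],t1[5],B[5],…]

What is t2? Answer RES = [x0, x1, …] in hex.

RES = [0xf5, 0x56, 0xc3, 0xca, 0xd8, 0x6f, 0x69, 0x33]

t0 = [0xec, 0xd8, 0xcb, 0xf5, 0x38, 0xc3, 0x0c, 0x69]
t1 = [0x69, 0xd8, 0xc3, 0xf5, 0xf5, 0xc3, 0xd8, 0x69]
t2 = [0xf5, 0x56, 0xc3, 0xca, 0xd8, 0x6f, 0x69, 0x33]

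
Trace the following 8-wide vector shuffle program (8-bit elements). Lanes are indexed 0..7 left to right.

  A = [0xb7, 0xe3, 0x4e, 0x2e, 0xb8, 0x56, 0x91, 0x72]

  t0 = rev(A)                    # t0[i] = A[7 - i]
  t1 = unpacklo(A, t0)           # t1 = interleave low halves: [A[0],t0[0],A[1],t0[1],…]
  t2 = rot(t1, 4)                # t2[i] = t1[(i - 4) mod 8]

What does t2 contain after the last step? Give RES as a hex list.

t0 = [0x72, 0x91, 0x56, 0xb8, 0x2e, 0x4e, 0xe3, 0xb7]
t1 = [0xb7, 0x72, 0xe3, 0x91, 0x4e, 0x56, 0x2e, 0xb8]
t2 = [0x4e, 0x56, 0x2e, 0xb8, 0xb7, 0x72, 0xe3, 0x91]

RES = [ 0x4e  0x56  0x2e  0xb8  0xb7  0x72  0xe3  0x91 ]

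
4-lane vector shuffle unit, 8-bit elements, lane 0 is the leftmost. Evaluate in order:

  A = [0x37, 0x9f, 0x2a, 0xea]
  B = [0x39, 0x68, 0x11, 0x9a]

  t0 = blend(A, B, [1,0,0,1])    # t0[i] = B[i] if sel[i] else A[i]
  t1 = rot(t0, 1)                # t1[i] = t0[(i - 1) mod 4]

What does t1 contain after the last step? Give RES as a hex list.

RES = [0x9a, 0x39, 0x9f, 0x2a]

  t0: 39 9f 2a 9a
  t1: 9a 39 9f 2a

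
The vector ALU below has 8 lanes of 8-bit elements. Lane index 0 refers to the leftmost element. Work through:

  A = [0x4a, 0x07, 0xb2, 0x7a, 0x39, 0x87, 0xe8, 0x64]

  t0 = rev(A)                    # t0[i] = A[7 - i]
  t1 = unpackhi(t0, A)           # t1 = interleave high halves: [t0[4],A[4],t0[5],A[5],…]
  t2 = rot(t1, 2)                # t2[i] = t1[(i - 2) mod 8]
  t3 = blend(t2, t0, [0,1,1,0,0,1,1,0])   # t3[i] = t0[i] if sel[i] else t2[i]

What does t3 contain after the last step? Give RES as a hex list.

RES = [ 0x4a  0xe8  0x87  0x39  0xb2  0xb2  0x07  0xe8 ]

→ t0 |64|e8|87|39|7a|b2|07|4a|
→ t1 |7a|39|b2|87|07|e8|4a|64|
→ t2 |4a|64|7a|39|b2|87|07|e8|
→ t3 |4a|e8|87|39|b2|b2|07|e8|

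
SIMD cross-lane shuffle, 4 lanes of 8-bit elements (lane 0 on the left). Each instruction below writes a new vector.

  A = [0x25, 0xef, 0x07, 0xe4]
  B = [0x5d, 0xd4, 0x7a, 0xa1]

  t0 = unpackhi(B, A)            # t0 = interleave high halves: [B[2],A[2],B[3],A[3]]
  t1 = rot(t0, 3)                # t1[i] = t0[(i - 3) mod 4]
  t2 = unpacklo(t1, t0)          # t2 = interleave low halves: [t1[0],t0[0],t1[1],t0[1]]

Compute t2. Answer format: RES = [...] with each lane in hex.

RES = [0x07, 0x7a, 0xa1, 0x07]

t0 = [0x7a, 0x07, 0xa1, 0xe4]
t1 = [0x07, 0xa1, 0xe4, 0x7a]
t2 = [0x07, 0x7a, 0xa1, 0x07]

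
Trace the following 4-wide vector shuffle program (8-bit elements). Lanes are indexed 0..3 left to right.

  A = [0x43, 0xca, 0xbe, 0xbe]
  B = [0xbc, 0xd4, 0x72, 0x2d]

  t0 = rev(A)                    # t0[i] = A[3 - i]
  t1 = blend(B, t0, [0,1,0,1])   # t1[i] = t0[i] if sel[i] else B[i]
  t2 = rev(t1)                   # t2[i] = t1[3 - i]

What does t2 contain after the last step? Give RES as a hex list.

RES = [0x43, 0x72, 0xbe, 0xbc]

→ t0 |be|be|ca|43|
→ t1 |bc|be|72|43|
→ t2 |43|72|be|bc|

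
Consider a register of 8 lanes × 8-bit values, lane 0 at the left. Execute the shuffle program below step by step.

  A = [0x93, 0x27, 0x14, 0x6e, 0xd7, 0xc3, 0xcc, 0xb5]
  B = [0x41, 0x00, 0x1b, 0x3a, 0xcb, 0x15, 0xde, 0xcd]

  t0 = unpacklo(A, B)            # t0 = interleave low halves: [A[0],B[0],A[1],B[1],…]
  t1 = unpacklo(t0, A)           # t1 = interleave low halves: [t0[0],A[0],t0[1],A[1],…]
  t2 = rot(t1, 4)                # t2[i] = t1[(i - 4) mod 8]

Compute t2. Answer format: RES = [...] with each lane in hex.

  t0: 93 41 27 00 14 1b 6e 3a
  t1: 93 93 41 27 27 14 00 6e
  t2: 27 14 00 6e 93 93 41 27

RES = [0x27, 0x14, 0x00, 0x6e, 0x93, 0x93, 0x41, 0x27]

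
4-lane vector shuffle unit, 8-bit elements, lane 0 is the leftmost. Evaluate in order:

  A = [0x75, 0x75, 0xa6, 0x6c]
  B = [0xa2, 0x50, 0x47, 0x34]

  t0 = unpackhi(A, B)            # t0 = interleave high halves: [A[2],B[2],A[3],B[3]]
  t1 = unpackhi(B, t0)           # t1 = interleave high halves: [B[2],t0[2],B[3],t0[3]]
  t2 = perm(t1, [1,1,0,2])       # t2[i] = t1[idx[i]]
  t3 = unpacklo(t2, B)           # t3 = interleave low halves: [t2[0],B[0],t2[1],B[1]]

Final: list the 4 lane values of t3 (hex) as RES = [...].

t0 = [0xa6, 0x47, 0x6c, 0x34]
t1 = [0x47, 0x6c, 0x34, 0x34]
t2 = [0x6c, 0x6c, 0x47, 0x34]
t3 = [0x6c, 0xa2, 0x6c, 0x50]

RES = [ 0x6c  0xa2  0x6c  0x50 ]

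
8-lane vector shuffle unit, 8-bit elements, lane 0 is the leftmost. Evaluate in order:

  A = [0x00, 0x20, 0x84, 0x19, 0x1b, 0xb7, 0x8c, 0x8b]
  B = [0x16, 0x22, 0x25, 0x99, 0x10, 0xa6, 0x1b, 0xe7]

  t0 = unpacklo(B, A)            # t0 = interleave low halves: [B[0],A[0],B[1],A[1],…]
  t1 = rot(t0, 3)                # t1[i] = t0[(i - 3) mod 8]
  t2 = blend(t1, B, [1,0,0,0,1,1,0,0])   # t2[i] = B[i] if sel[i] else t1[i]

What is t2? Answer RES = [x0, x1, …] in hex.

t0 = [0x16, 0x00, 0x22, 0x20, 0x25, 0x84, 0x99, 0x19]
t1 = [0x84, 0x99, 0x19, 0x16, 0x00, 0x22, 0x20, 0x25]
t2 = [0x16, 0x99, 0x19, 0x16, 0x10, 0xa6, 0x20, 0x25]

RES = [0x16, 0x99, 0x19, 0x16, 0x10, 0xa6, 0x20, 0x25]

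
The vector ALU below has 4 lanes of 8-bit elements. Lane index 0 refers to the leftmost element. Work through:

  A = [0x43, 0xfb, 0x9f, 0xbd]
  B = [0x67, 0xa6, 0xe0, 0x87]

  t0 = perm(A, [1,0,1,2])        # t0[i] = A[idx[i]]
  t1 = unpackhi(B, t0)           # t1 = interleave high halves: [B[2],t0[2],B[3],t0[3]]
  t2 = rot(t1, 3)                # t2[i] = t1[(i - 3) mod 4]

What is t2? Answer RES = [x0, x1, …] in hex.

RES = [ 0xfb  0x87  0x9f  0xe0 ]

→ t0 |fb|43|fb|9f|
→ t1 |e0|fb|87|9f|
→ t2 |fb|87|9f|e0|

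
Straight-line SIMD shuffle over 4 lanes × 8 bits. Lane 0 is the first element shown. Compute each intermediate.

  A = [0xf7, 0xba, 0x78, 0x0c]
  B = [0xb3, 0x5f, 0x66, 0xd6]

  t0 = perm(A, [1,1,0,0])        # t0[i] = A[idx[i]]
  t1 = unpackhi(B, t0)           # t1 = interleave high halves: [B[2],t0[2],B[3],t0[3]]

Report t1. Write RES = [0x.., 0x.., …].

RES = [ 0x66  0xf7  0xd6  0xf7 ]

→ t0 |ba|ba|f7|f7|
→ t1 |66|f7|d6|f7|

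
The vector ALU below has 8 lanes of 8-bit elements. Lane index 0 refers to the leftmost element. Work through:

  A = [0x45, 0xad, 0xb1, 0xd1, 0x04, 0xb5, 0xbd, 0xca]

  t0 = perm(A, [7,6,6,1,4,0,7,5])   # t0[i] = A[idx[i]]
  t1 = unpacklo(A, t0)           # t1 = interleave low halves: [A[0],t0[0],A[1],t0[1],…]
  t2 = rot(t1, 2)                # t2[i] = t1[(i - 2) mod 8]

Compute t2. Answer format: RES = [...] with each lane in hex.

RES = [0xd1, 0xad, 0x45, 0xca, 0xad, 0xbd, 0xb1, 0xbd]

t0 = [0xca, 0xbd, 0xbd, 0xad, 0x04, 0x45, 0xca, 0xb5]
t1 = [0x45, 0xca, 0xad, 0xbd, 0xb1, 0xbd, 0xd1, 0xad]
t2 = [0xd1, 0xad, 0x45, 0xca, 0xad, 0xbd, 0xb1, 0xbd]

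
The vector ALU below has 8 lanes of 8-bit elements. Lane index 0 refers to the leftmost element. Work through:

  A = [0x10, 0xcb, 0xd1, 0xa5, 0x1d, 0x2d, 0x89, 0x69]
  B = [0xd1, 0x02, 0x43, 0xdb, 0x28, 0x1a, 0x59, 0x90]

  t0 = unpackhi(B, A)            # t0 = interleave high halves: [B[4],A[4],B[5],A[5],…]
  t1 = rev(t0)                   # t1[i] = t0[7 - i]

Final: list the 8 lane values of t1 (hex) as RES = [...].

RES = [0x69, 0x90, 0x89, 0x59, 0x2d, 0x1a, 0x1d, 0x28]

t0 = [0x28, 0x1d, 0x1a, 0x2d, 0x59, 0x89, 0x90, 0x69]
t1 = [0x69, 0x90, 0x89, 0x59, 0x2d, 0x1a, 0x1d, 0x28]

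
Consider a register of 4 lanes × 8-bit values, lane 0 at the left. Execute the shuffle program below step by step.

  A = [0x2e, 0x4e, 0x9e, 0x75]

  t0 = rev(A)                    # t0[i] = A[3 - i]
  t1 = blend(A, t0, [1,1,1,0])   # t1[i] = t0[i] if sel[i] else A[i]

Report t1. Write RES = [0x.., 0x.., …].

→ t0 |75|9e|4e|2e|
→ t1 |75|9e|4e|75|

RES = [ 0x75  0x9e  0x4e  0x75 ]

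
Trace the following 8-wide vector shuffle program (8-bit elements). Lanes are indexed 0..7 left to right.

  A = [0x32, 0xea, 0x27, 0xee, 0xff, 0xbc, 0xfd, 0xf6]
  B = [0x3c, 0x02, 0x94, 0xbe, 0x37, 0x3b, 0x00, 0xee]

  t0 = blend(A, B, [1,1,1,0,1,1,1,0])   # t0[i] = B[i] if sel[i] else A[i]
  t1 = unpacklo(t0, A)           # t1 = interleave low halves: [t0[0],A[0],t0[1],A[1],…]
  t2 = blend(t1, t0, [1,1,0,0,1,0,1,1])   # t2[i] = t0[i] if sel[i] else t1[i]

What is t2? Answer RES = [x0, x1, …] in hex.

RES = [ 0x3c  0x02  0x02  0xea  0x37  0x27  0x00  0xf6 ]

→ t0 |3c|02|94|ee|37|3b|00|f6|
→ t1 |3c|32|02|ea|94|27|ee|ee|
→ t2 |3c|02|02|ea|37|27|00|f6|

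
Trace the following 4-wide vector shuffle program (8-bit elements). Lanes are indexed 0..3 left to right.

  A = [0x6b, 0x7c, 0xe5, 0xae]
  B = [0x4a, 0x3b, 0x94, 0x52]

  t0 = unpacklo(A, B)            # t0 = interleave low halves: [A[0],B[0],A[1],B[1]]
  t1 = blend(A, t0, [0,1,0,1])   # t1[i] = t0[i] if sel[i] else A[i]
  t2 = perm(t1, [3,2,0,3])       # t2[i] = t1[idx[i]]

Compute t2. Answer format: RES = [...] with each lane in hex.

t0 = [0x6b, 0x4a, 0x7c, 0x3b]
t1 = [0x6b, 0x4a, 0xe5, 0x3b]
t2 = [0x3b, 0xe5, 0x6b, 0x3b]

RES = [ 0x3b  0xe5  0x6b  0x3b ]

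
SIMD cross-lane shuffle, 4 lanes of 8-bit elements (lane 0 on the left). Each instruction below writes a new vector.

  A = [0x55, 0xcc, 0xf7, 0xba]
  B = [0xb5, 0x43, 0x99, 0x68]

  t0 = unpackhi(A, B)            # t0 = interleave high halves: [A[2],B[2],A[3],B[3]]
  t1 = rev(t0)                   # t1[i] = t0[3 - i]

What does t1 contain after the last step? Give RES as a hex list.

  t0: f7 99 ba 68
  t1: 68 ba 99 f7

RES = [0x68, 0xba, 0x99, 0xf7]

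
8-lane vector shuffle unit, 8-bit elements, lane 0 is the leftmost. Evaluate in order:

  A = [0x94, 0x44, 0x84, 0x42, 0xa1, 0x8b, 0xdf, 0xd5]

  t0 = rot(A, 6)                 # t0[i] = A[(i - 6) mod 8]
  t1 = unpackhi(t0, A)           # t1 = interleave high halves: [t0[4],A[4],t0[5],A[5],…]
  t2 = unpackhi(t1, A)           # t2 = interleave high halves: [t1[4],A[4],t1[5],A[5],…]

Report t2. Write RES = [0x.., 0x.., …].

→ t0 |84|42|a1|8b|df|d5|94|44|
→ t1 |df|a1|d5|8b|94|df|44|d5|
→ t2 |94|a1|df|8b|44|df|d5|d5|

RES = [ 0x94  0xa1  0xdf  0x8b  0x44  0xdf  0xd5  0xd5 ]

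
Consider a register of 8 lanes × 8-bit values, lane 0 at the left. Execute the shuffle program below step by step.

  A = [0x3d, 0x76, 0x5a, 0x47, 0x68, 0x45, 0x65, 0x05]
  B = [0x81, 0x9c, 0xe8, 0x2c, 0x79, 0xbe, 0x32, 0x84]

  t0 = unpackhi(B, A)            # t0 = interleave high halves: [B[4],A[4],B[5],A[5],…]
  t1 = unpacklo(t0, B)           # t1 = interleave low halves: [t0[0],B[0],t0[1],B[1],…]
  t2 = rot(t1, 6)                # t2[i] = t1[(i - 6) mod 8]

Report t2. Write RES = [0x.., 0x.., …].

→ t0 |79|68|be|45|32|65|84|05|
→ t1 |79|81|68|9c|be|e8|45|2c|
→ t2 |68|9c|be|e8|45|2c|79|81|

RES = [0x68, 0x9c, 0xbe, 0xe8, 0x45, 0x2c, 0x79, 0x81]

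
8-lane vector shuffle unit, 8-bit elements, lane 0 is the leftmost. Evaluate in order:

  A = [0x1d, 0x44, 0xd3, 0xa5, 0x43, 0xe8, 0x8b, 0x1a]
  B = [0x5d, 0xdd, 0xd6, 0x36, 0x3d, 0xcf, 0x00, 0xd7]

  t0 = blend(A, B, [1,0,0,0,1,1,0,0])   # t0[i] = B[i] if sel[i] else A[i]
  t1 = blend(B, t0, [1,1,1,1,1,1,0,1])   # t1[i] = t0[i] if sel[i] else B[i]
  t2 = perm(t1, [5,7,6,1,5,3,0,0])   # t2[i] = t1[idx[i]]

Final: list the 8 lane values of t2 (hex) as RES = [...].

→ t0 |5d|44|d3|a5|3d|cf|8b|1a|
→ t1 |5d|44|d3|a5|3d|cf|00|1a|
→ t2 |cf|1a|00|44|cf|a5|5d|5d|

RES = [ 0xcf  0x1a  0x00  0x44  0xcf  0xa5  0x5d  0x5d ]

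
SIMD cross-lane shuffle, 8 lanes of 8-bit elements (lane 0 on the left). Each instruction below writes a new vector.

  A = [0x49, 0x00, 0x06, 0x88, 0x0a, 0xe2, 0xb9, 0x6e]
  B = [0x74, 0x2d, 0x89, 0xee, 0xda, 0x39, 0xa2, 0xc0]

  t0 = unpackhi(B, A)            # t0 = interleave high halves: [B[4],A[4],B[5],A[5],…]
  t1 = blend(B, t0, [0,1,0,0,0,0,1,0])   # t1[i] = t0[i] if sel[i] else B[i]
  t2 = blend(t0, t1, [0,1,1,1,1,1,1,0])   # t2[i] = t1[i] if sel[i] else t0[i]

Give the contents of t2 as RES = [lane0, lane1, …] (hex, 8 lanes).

  t0: da 0a 39 e2 a2 b9 c0 6e
  t1: 74 0a 89 ee da 39 c0 c0
  t2: da 0a 89 ee da 39 c0 6e

RES = [ 0xda  0x0a  0x89  0xee  0xda  0x39  0xc0  0x6e ]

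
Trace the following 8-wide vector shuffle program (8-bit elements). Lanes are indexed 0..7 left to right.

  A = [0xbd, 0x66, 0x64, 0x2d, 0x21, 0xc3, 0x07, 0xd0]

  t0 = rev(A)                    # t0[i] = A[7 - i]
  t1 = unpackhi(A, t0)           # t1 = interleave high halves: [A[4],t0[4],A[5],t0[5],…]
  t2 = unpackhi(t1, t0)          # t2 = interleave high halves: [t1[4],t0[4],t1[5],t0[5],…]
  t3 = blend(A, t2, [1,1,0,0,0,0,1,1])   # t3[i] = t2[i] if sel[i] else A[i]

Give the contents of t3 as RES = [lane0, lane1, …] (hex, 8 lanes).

RES = [ 0x07  0x2d  0x64  0x2d  0x21  0xc3  0xbd  0xbd ]

t0 = [0xd0, 0x07, 0xc3, 0x21, 0x2d, 0x64, 0x66, 0xbd]
t1 = [0x21, 0x2d, 0xc3, 0x64, 0x07, 0x66, 0xd0, 0xbd]
t2 = [0x07, 0x2d, 0x66, 0x64, 0xd0, 0x66, 0xbd, 0xbd]
t3 = [0x07, 0x2d, 0x64, 0x2d, 0x21, 0xc3, 0xbd, 0xbd]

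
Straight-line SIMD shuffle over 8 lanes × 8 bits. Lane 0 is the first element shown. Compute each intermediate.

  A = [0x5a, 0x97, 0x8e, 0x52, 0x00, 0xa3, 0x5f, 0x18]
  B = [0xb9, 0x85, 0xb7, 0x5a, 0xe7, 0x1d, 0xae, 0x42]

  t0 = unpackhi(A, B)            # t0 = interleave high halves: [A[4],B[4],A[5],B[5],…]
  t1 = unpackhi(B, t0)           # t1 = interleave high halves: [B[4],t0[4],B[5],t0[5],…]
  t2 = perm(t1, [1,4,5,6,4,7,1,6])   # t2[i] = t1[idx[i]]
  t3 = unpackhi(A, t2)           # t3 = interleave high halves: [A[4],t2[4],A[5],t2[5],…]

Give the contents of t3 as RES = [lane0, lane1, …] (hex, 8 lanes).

RES = [ 0x00  0xae  0xa3  0x42  0x5f  0x5f  0x18  0x42 ]

t0 = [0x00, 0xe7, 0xa3, 0x1d, 0x5f, 0xae, 0x18, 0x42]
t1 = [0xe7, 0x5f, 0x1d, 0xae, 0xae, 0x18, 0x42, 0x42]
t2 = [0x5f, 0xae, 0x18, 0x42, 0xae, 0x42, 0x5f, 0x42]
t3 = [0x00, 0xae, 0xa3, 0x42, 0x5f, 0x5f, 0x18, 0x42]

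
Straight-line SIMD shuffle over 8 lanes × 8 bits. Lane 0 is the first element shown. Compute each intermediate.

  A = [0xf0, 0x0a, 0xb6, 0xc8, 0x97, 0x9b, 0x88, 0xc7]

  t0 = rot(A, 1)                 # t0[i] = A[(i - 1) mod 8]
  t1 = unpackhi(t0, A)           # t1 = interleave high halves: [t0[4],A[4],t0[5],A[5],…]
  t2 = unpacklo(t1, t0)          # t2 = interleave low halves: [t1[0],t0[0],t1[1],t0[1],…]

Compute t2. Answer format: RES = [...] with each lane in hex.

  t0: c7 f0 0a b6 c8 97 9b 88
  t1: c8 97 97 9b 9b 88 88 c7
  t2: c8 c7 97 f0 97 0a 9b b6

RES = [0xc8, 0xc7, 0x97, 0xf0, 0x97, 0x0a, 0x9b, 0xb6]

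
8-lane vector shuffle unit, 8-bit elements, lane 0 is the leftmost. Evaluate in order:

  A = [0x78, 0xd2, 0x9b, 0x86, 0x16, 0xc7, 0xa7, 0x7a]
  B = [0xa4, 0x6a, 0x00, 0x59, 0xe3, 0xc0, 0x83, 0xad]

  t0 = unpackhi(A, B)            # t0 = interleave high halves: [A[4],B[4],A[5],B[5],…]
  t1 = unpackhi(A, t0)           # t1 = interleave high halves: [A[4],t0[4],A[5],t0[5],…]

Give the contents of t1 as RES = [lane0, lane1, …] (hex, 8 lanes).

RES = [0x16, 0xa7, 0xc7, 0x83, 0xa7, 0x7a, 0x7a, 0xad]

→ t0 |16|e3|c7|c0|a7|83|7a|ad|
→ t1 |16|a7|c7|83|a7|7a|7a|ad|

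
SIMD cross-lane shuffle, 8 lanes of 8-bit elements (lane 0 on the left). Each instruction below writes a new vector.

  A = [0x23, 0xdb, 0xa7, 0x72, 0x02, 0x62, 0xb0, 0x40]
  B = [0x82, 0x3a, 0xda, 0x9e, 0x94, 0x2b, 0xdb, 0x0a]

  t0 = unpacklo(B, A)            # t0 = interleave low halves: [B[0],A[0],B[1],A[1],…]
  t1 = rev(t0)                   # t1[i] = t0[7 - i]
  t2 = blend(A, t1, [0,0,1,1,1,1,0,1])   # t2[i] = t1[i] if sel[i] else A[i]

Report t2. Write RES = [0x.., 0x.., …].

RES = [ 0x23  0xdb  0xa7  0xda  0xdb  0x3a  0xb0  0x82 ]

  t0: 82 23 3a db da a7 9e 72
  t1: 72 9e a7 da db 3a 23 82
  t2: 23 db a7 da db 3a b0 82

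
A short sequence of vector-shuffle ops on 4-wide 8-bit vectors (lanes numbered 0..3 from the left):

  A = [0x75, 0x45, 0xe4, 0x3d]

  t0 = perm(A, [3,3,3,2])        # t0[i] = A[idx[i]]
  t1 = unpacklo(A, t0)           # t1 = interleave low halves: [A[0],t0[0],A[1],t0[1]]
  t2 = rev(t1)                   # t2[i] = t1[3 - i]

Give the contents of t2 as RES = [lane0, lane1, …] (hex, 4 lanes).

RES = [ 0x3d  0x45  0x3d  0x75 ]

  t0: 3d 3d 3d e4
  t1: 75 3d 45 3d
  t2: 3d 45 3d 75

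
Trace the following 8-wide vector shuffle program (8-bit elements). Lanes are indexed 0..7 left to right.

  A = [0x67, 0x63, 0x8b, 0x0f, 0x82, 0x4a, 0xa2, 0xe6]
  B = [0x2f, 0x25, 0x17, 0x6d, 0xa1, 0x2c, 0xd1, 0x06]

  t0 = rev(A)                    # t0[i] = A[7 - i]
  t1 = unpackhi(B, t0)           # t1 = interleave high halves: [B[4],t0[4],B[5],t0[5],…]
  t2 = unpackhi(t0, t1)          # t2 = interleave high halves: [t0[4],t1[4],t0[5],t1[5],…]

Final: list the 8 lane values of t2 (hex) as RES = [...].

→ t0 |e6|a2|4a|82|0f|8b|63|67|
→ t1 |a1|0f|2c|8b|d1|63|06|67|
→ t2 |0f|d1|8b|63|63|06|67|67|

RES = [ 0x0f  0xd1  0x8b  0x63  0x63  0x06  0x67  0x67 ]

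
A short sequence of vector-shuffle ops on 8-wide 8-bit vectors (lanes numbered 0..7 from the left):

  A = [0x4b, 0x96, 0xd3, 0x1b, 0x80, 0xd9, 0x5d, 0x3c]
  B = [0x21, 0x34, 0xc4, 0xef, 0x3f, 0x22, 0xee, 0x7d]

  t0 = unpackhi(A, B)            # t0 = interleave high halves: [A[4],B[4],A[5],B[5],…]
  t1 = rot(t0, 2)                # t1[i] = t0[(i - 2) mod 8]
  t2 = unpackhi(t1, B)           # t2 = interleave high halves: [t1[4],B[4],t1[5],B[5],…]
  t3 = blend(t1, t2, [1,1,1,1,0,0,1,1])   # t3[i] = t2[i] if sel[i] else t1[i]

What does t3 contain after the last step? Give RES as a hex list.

RES = [0xd9, 0x3f, 0x22, 0x22, 0xd9, 0x22, 0xee, 0x7d]

t0 = [0x80, 0x3f, 0xd9, 0x22, 0x5d, 0xee, 0x3c, 0x7d]
t1 = [0x3c, 0x7d, 0x80, 0x3f, 0xd9, 0x22, 0x5d, 0xee]
t2 = [0xd9, 0x3f, 0x22, 0x22, 0x5d, 0xee, 0xee, 0x7d]
t3 = [0xd9, 0x3f, 0x22, 0x22, 0xd9, 0x22, 0xee, 0x7d]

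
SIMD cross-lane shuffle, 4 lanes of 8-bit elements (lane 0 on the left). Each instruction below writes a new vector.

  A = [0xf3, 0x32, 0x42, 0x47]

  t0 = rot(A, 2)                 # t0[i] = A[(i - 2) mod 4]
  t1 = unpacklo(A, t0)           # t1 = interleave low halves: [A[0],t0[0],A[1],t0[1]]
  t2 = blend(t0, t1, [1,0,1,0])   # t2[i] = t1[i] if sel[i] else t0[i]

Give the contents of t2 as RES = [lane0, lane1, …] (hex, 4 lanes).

→ t0 |42|47|f3|32|
→ t1 |f3|42|32|47|
→ t2 |f3|47|32|32|

RES = [ 0xf3  0x47  0x32  0x32 ]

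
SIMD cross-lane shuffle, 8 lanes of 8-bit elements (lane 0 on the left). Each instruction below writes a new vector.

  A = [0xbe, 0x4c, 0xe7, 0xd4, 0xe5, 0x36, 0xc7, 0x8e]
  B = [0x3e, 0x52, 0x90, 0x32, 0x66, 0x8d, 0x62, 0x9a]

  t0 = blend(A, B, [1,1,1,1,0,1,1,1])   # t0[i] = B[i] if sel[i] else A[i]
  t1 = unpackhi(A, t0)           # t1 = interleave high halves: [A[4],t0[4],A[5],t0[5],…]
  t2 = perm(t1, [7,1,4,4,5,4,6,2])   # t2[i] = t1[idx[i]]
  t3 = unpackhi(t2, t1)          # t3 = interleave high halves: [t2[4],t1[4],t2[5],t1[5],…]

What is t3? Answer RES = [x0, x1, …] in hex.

  t0: 3e 52 90 32 e5 8d 62 9a
  t1: e5 e5 36 8d c7 62 8e 9a
  t2: 9a e5 c7 c7 62 c7 8e 36
  t3: 62 c7 c7 62 8e 8e 36 9a

RES = [0x62, 0xc7, 0xc7, 0x62, 0x8e, 0x8e, 0x36, 0x9a]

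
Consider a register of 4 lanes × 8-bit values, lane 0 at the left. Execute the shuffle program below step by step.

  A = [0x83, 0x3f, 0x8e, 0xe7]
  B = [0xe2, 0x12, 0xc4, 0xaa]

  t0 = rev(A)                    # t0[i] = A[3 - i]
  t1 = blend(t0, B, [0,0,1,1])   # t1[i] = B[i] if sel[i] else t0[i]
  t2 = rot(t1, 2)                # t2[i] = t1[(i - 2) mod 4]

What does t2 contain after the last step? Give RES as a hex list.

RES = [ 0xc4  0xaa  0xe7  0x8e ]

  t0: e7 8e 3f 83
  t1: e7 8e c4 aa
  t2: c4 aa e7 8e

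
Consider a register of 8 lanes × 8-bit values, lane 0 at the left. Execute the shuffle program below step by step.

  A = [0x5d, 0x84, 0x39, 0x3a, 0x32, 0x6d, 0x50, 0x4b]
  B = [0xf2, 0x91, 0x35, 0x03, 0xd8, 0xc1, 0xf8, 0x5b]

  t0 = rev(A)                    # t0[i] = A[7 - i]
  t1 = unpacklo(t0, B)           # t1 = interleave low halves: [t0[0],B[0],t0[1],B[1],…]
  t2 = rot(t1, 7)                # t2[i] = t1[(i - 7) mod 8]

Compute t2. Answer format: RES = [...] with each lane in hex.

RES = [0xf2, 0x50, 0x91, 0x6d, 0x35, 0x32, 0x03, 0x4b]

  t0: 4b 50 6d 32 3a 39 84 5d
  t1: 4b f2 50 91 6d 35 32 03
  t2: f2 50 91 6d 35 32 03 4b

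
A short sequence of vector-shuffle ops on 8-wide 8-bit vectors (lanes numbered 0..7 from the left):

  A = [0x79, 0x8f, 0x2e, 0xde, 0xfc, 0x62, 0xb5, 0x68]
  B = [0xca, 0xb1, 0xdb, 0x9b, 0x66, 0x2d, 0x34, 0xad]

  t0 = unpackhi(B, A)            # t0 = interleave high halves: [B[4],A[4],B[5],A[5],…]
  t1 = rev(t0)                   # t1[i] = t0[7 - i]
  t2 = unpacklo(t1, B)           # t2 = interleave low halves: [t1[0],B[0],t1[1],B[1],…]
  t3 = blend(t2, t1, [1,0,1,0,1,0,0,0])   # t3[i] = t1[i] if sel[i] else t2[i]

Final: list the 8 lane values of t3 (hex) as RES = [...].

  t0: 66 fc 2d 62 34 b5 ad 68
  t1: 68 ad b5 34 62 2d fc 66
  t2: 68 ca ad b1 b5 db 34 9b
  t3: 68 ca b5 b1 62 db 34 9b

RES = [ 0x68  0xca  0xb5  0xb1  0x62  0xdb  0x34  0x9b ]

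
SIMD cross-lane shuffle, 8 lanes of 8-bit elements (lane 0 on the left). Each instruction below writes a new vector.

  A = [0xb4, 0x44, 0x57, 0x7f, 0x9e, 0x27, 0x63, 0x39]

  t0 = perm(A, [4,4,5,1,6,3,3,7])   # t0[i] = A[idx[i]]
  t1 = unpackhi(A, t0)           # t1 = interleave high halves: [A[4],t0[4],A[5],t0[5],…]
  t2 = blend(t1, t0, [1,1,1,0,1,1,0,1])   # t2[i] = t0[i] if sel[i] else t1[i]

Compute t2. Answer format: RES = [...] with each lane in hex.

RES = [0x9e, 0x9e, 0x27, 0x7f, 0x63, 0x7f, 0x39, 0x39]

→ t0 |9e|9e|27|44|63|7f|7f|39|
→ t1 |9e|63|27|7f|63|7f|39|39|
→ t2 |9e|9e|27|7f|63|7f|39|39|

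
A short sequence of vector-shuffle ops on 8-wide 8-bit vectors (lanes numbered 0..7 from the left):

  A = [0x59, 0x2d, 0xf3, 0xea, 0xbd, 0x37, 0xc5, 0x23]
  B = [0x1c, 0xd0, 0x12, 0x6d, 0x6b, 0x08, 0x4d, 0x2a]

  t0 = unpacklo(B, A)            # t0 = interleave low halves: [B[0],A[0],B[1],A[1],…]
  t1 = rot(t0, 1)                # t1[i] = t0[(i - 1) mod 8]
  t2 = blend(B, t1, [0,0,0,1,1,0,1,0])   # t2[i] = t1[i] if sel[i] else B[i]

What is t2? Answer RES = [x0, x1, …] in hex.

  t0: 1c 59 d0 2d 12 f3 6d ea
  t1: ea 1c 59 d0 2d 12 f3 6d
  t2: 1c d0 12 d0 2d 08 f3 2a

RES = [ 0x1c  0xd0  0x12  0xd0  0x2d  0x08  0xf3  0x2a ]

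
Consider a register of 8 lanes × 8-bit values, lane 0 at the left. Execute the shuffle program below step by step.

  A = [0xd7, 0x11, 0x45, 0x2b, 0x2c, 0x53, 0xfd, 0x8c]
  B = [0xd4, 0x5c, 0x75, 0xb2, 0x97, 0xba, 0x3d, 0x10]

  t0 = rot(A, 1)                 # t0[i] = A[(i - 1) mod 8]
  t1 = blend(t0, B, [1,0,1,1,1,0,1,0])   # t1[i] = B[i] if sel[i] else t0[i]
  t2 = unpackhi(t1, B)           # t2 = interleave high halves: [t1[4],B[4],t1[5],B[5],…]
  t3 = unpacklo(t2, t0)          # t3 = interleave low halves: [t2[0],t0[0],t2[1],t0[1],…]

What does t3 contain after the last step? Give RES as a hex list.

RES = [0x97, 0x8c, 0x97, 0xd7, 0x2c, 0x11, 0xba, 0x45]

t0 = [0x8c, 0xd7, 0x11, 0x45, 0x2b, 0x2c, 0x53, 0xfd]
t1 = [0xd4, 0xd7, 0x75, 0xb2, 0x97, 0x2c, 0x3d, 0xfd]
t2 = [0x97, 0x97, 0x2c, 0xba, 0x3d, 0x3d, 0xfd, 0x10]
t3 = [0x97, 0x8c, 0x97, 0xd7, 0x2c, 0x11, 0xba, 0x45]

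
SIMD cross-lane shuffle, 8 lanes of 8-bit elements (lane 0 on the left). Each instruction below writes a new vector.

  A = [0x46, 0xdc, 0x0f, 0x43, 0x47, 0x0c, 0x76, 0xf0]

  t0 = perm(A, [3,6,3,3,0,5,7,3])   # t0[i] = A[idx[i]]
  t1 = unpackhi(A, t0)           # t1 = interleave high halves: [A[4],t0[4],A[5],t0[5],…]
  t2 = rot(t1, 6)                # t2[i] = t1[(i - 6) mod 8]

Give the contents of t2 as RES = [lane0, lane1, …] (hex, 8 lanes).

t0 = [0x43, 0x76, 0x43, 0x43, 0x46, 0x0c, 0xf0, 0x43]
t1 = [0x47, 0x46, 0x0c, 0x0c, 0x76, 0xf0, 0xf0, 0x43]
t2 = [0x0c, 0x0c, 0x76, 0xf0, 0xf0, 0x43, 0x47, 0x46]

RES = [ 0x0c  0x0c  0x76  0xf0  0xf0  0x43  0x47  0x46 ]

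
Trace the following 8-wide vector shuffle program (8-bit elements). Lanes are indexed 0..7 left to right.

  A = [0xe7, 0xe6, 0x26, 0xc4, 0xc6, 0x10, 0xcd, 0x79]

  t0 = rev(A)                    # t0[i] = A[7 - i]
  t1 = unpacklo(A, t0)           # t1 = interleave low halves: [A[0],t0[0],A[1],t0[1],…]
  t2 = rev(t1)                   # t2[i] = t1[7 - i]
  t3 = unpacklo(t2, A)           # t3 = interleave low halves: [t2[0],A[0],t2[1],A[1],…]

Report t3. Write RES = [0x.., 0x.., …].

RES = [0xc6, 0xe7, 0xc4, 0xe6, 0x10, 0x26, 0x26, 0xc4]

→ t0 |79|cd|10|c6|c4|26|e6|e7|
→ t1 |e7|79|e6|cd|26|10|c4|c6|
→ t2 |c6|c4|10|26|cd|e6|79|e7|
→ t3 |c6|e7|c4|e6|10|26|26|c4|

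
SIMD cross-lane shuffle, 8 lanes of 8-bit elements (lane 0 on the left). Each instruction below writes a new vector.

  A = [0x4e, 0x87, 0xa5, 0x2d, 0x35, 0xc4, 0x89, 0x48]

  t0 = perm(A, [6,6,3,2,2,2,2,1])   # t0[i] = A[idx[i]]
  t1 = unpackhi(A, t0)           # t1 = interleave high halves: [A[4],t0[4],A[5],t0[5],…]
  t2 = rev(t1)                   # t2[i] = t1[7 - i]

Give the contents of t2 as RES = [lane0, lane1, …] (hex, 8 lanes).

→ t0 |89|89|2d|a5|a5|a5|a5|87|
→ t1 |35|a5|c4|a5|89|a5|48|87|
→ t2 |87|48|a5|89|a5|c4|a5|35|

RES = [0x87, 0x48, 0xa5, 0x89, 0xa5, 0xc4, 0xa5, 0x35]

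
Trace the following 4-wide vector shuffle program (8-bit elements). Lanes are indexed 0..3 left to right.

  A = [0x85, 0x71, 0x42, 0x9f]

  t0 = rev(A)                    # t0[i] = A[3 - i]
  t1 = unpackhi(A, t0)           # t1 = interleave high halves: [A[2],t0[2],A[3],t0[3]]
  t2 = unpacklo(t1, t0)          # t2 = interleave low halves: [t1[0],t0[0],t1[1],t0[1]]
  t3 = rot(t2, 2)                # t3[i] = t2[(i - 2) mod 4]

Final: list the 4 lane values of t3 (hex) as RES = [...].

t0 = [0x9f, 0x42, 0x71, 0x85]
t1 = [0x42, 0x71, 0x9f, 0x85]
t2 = [0x42, 0x9f, 0x71, 0x42]
t3 = [0x71, 0x42, 0x42, 0x9f]

RES = [0x71, 0x42, 0x42, 0x9f]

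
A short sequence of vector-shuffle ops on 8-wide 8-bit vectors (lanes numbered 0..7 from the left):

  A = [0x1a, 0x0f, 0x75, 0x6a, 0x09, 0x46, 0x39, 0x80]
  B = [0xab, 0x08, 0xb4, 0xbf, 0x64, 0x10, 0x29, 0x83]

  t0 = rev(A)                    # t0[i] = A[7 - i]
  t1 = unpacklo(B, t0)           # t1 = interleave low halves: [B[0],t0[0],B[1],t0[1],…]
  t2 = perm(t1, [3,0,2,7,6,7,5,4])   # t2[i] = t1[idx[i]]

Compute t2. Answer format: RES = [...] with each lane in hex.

→ t0 |80|39|46|09|6a|75|0f|1a|
→ t1 |ab|80|08|39|b4|46|bf|09|
→ t2 |39|ab|08|09|bf|09|46|b4|

RES = [ 0x39  0xab  0x08  0x09  0xbf  0x09  0x46  0xb4 ]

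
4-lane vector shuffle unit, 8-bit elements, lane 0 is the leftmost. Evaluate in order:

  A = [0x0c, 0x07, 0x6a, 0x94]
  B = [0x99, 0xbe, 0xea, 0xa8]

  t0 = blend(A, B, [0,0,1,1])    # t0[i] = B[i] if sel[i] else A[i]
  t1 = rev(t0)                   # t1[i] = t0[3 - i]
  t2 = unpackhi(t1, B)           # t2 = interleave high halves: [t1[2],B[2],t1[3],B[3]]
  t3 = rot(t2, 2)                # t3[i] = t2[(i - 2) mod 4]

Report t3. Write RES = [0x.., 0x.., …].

RES = [0x0c, 0xa8, 0x07, 0xea]

t0 = [0x0c, 0x07, 0xea, 0xa8]
t1 = [0xa8, 0xea, 0x07, 0x0c]
t2 = [0x07, 0xea, 0x0c, 0xa8]
t3 = [0x0c, 0xa8, 0x07, 0xea]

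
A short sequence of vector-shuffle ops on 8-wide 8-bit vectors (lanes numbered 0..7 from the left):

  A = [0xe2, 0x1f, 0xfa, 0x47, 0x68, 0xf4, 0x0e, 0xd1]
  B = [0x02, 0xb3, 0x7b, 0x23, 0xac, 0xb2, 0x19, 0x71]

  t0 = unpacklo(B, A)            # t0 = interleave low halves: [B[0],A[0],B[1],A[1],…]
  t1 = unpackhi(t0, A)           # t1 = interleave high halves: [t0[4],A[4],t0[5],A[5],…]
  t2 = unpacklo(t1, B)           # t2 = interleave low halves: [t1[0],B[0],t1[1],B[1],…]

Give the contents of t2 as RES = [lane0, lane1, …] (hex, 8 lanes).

t0 = [0x02, 0xe2, 0xb3, 0x1f, 0x7b, 0xfa, 0x23, 0x47]
t1 = [0x7b, 0x68, 0xfa, 0xf4, 0x23, 0x0e, 0x47, 0xd1]
t2 = [0x7b, 0x02, 0x68, 0xb3, 0xfa, 0x7b, 0xf4, 0x23]

RES = [0x7b, 0x02, 0x68, 0xb3, 0xfa, 0x7b, 0xf4, 0x23]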